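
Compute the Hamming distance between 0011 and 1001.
XOR = 1010, count of 1s = 2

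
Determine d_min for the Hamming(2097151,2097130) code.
d_min = 3 (every single-error-correcting Hamming code has d_min = 3).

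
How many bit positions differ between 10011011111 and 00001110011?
XOR = 10010101100, count of 1s = 5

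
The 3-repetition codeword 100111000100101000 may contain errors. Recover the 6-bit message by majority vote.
Split into 3-bit blocks and majority-vote each:
  block 1 = 100: 1 ones, 2 zeros → 0
  block 2 = 111: 3 ones, 0 zeros → 1
  block 3 = 000: 0 ones, 3 zeros → 0
  block 4 = 100: 1 ones, 2 zeros → 0
  block 5 = 101: 2 ones, 1 zeros → 1
  block 6 = 000: 0 ones, 3 zeros → 0
Decoded = 010010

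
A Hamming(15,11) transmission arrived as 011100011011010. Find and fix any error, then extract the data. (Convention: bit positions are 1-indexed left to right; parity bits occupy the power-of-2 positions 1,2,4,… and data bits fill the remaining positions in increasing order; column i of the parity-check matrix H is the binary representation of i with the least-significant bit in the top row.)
Syndrome s = H · r^T (mod 2), r = 011100011011010:
  s[0] = (101010101010101)·(011100011011010) mod 2 = 0+0+1+0+0+0+0+0+1+0+1+0+0+0+0 mod 2 = 1
  s[1] = (011001100110011)·(011100011011010) mod 2 = 0+1+1+0+0+0+0+0+0+0+1+0+0+1+0 mod 2 = 0
  s[2] = (000111100001111)·(011100011011010) mod 2 = 0+0+0+1+0+0+0+0+0+0+0+1+0+1+0 mod 2 = 1
  s[3] = (000000011111111)·(011100011011010) mod 2 = 0+0+0+0+0+0+0+1+1+0+1+1+0+1+0 mod 2 = 1
Syndrome = 1011
Column 13 of H equals this syndrome → error at bit 13 (1-indexed).
Flip bit 13: 011100011011010 → 011100011011110
Extract data bits at positions {3,5,6,7,9,10,11,12,13,14,15}: 10001011110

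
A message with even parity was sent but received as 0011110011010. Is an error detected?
Sum of received bits: 0+0+1+1+1+1+0+0+1+1+0+1+0 = 7; 7 mod 2 = 1. Result is 1 ≠ 0 → error detected.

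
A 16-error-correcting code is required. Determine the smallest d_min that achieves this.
Correcting t errors requires d_min ≥ 2t + 1 = 2·16 + 1 = 33.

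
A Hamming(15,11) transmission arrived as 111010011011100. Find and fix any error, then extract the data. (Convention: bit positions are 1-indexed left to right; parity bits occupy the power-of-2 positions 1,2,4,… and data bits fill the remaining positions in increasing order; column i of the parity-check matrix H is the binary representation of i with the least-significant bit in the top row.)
Syndrome s = H · r^T (mod 2), r = 111010011011100:
  s[0] = (101010101010101)·(111010011011100) mod 2 = 1+0+1+0+1+0+0+0+1+0+1+0+1+0+0 mod 2 = 0
  s[1] = (011001100110011)·(111010011011100) mod 2 = 0+1+1+0+0+0+0+0+0+0+1+0+0+0+0 mod 2 = 1
  s[2] = (000111100001111)·(111010011011100) mod 2 = 0+0+0+0+1+0+0+0+0+0+0+1+1+0+0 mod 2 = 1
  s[3] = (000000011111111)·(111010011011100) mod 2 = 0+0+0+0+0+0+0+1+1+0+1+1+1+0+0 mod 2 = 1
Syndrome = 0111
Column 14 of H equals this syndrome → error at bit 14 (1-indexed).
Flip bit 14: 111010011011100 → 111010011011110
Extract data bits at positions {3,5,6,7,9,10,11,12,13,14,15}: 11001011110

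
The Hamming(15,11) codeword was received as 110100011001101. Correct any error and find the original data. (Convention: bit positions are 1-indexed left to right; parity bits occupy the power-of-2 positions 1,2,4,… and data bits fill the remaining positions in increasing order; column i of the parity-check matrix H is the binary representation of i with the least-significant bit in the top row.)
Syndrome s = H · r^T (mod 2), r = 110100011001101:
  s[0] = (101010101010101)·(110100011001101) mod 2 = 1+0+0+0+0+0+0+0+1+0+0+0+1+0+1 mod 2 = 0
  s[1] = (011001100110011)·(110100011001101) mod 2 = 0+1+0+0+0+0+0+0+0+0+0+0+0+0+1 mod 2 = 0
  s[2] = (000111100001111)·(110100011001101) mod 2 = 0+0+0+1+0+0+0+0+0+0+0+1+1+0+1 mod 2 = 0
  s[3] = (000000011111111)·(110100011001101) mod 2 = 0+0+0+0+0+0+0+1+1+0+0+1+1+0+1 mod 2 = 1
Syndrome = 0001
Column 8 of H equals this syndrome → error at bit 8 (1-indexed).
Flip bit 8: 110100011001101 → 110100001001101
Extract data bits at positions {3,5,6,7,9,10,11,12,13,14,15}: 00001001101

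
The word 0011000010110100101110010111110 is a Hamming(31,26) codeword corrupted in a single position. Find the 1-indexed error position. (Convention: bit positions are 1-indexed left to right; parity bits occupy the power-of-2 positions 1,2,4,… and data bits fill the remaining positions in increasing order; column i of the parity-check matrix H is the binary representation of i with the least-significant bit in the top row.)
Syndrome s = H · r^T (mod 2), r = 0011000010110100101110010111110:
  s[0] = (1010101010101010101010101010101)·(0011000010110100101110010111110) mod 2 = 0+0+1+0+0+0+0+0+1+0+1+0+0+0+0+0+1+0+1+0+1+0+0+0+0+0+1+0+1+0+0 mod 2 = 0
  s[1] = (0110011001100110011001100110011)·(0011000010110100101110010111110) mod 2 = 0+0+1+0+0+0+0+0+0+0+1+0+0+1+0+0+0+0+1+0+0+0+0+0+0+1+1+0+0+1+0 mod 2 = 1
  s[2] = (0001111000011110000111100001111)·(0011000010110100101110010111110) mod 2 = 0+0+0+1+0+0+0+0+0+0+0+1+0+1+0+0+0+0+0+1+1+0+0+0+0+0+0+1+1+1+0 mod 2 = 0
  s[3] = (0000000111111110000000011111111)·(0011000010110100101110010111110) mod 2 = 0+0+0+0+0+0+0+0+1+0+1+1+0+1+0+0+0+0+0+0+0+0+0+1+0+1+1+1+1+1+0 mod 2 = 0
  s[4] = (0000000000000001111111111111111)·(0011000010110100101110010111110) mod 2 = 0+0+0+0+0+0+0+0+0+0+0+0+0+0+0+0+1+0+1+1+1+0+0+1+0+1+1+1+1+1+0 mod 2 = 0
Syndrome = 01000
Column i of H is the binary representation of i, so the syndrome is the binary index of the flipped bit.
Read s = 01000 with s[0] as LSB: 0·2^0 + 1·2^1 + 0·2^2 + 0·2^3 + 0·2^4 = 2.
Error is at bit position 2.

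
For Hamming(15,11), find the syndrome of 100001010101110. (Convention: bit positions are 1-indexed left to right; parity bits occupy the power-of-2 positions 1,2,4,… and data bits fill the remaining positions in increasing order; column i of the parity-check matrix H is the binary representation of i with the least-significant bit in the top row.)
Syndrome s = H · r^T (mod 2), r = 100001010101110:
  s[0] = (101010101010101)·(100001010101110) mod 2 = 1+0+0+0+0+0+0+0+0+0+0+0+1+0+0 mod 2 = 0
  s[1] = (011001100110011)·(100001010101110) mod 2 = 0+0+0+0+0+1+0+0+0+1+0+0+0+1+0 mod 2 = 1
  s[2] = (000111100001111)·(100001010101110) mod 2 = 0+0+0+0+0+1+0+0+0+0+0+1+1+1+0 mod 2 = 0
  s[3] = (000000011111111)·(100001010101110) mod 2 = 0+0+0+0+0+0+0+1+0+1+0+1+1+1+0 mod 2 = 1
Syndrome = 0101
Non-zero syndrome: error at position 10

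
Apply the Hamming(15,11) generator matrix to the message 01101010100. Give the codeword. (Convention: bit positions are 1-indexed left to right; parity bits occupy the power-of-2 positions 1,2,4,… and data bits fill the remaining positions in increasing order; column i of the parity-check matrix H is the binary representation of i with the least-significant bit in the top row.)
Codeword c = d · G (mod 2), d = 01101010100:
  c[0] = d·G[:,0] = (01101010100)·(11011010101) mod 2 = 0+1+0+0+1+0+1+0+1+0+0 mod 2 = 0
  c[1] = d·G[:,1] = (01101010100)·(10110110011) mod 2 = 0+0+1+0+0+0+1+0+0+0+0 mod 2 = 0
  c[2] = d·G[:,2] = (01101010100)·(10000000000) mod 2 = 0+0+0+0+0+0+0+0+0+0+0 mod 2 = 0
  c[3] = d·G[:,3] = (01101010100)·(01110001111) mod 2 = 0+1+1+0+0+0+0+0+1+0+0 mod 2 = 1
  c[4] = d·G[:,4] = (01101010100)·(01000000000) mod 2 = 0+1+0+0+0+0+0+0+0+0+0 mod 2 = 1
  c[5] = d·G[:,5] = (01101010100)·(00100000000) mod 2 = 0+0+1+0+0+0+0+0+0+0+0 mod 2 = 1
  c[6] = d·G[:,6] = (01101010100)·(00010000000) mod 2 = 0+0+0+0+0+0+0+0+0+0+0 mod 2 = 0
  c[7] = d·G[:,7] = (01101010100)·(00001111111) mod 2 = 0+0+0+0+1+0+1+0+1+0+0 mod 2 = 1
  c[8] = d·G[:,8] = (01101010100)·(00001000000) mod 2 = 0+0+0+0+1+0+0+0+0+0+0 mod 2 = 1
  c[9] = d·G[:,9] = (01101010100)·(00000100000) mod 2 = 0+0+0+0+0+0+0+0+0+0+0 mod 2 = 0
  c[10] = d·G[:,10] = (01101010100)·(00000010000) mod 2 = 0+0+0+0+0+0+1+0+0+0+0 mod 2 = 1
  c[11] = d·G[:,11] = (01101010100)·(00000001000) mod 2 = 0+0+0+0+0+0+0+0+0+0+0 mod 2 = 0
  c[12] = d·G[:,12] = (01101010100)·(00000000100) mod 2 = 0+0+0+0+0+0+0+0+1+0+0 mod 2 = 1
  c[13] = d·G[:,13] = (01101010100)·(00000000010) mod 2 = 0+0+0+0+0+0+0+0+0+0+0 mod 2 = 0
  c[14] = d·G[:,14] = (01101010100)·(00000000001) mod 2 = 0+0+0+0+0+0+0+0+0+0+0 mod 2 = 0
Codeword = 000111011010100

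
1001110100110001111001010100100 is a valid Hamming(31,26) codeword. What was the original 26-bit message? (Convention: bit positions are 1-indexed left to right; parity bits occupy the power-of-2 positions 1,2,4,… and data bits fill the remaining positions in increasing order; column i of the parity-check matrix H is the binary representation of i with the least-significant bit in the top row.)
Parity bits occupy power-of-2 positions; data bits are at positions {3,5,6,7,9,10,11,12,13,14,15,17,18,19,20,21,22,23,24,25,26,27,28,29,30,31} (1-indexed).
Extract: c[3]=0 c[5]=1 c[6]=1 c[7]=0 c[9]=0 c[10]=0 c[11]=1 c[12]=1 c[13]=0 c[14]=0 c[15]=0 c[17]=1 c[18]=1 c[19]=1 c[20]=0 c[21]=0 c[22]=1 c[23]=0 c[24]=1 c[25]=0 c[26]=1 c[27]=0 c[28]=0 c[29]=1 c[30]=0 c[31]=0
Data = 01100011000111001010100100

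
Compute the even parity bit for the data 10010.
Sum of data bits: 1+0+0+1+0 = 2.
2 mod 2 = 0, so parity bit = 0.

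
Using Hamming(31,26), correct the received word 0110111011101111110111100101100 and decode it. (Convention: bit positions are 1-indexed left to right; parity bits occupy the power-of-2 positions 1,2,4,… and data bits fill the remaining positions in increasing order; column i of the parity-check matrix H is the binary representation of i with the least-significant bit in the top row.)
Syndrome s = H · r^T (mod 2), r = 0110111011101111110111100101100:
  s[0] = (1010101010101010101010101010101)·(0110111011101111110111100101100) mod 2 = 0+0+1+0+1+0+1+0+1+0+1+0+1+0+1+0+1+0+0+0+1+0+1+0+0+0+0+0+1+0+0 mod 2 = 1
  s[1] = (0110011001100110011001100110011)·(0110111011101111110111100101100) mod 2 = 0+1+1+0+0+1+1+0+0+1+1+0+0+1+1+0+0+1+0+0+0+1+1+0+0+1+0+0+0+0+0 mod 2 = 0
  s[2] = (0001111000011110000111100001111)·(0110111011101111110111100101100) mod 2 = 0+0+0+0+1+1+1+0+0+0+0+0+1+1+1+0+0+0+0+1+1+1+1+0+0+0+0+1+1+0+0 mod 2 = 0
  s[3] = (0000000111111110000000011111111)·(0110111011101111110111100101100) mod 2 = 0+0+0+0+0+0+0+0+1+1+1+0+1+1+1+0+0+0+0+0+0+0+0+0+0+1+0+1+1+0+0 mod 2 = 1
  s[4] = (0000000000000001111111111111111)·(0110111011101111110111100101100) mod 2 = 0+0+0+0+0+0+0+0+0+0+0+0+0+0+0+1+1+1+0+1+1+1+1+0+0+1+0+1+1+0+0 mod 2 = 0
Syndrome = 10010
Column 9 of H equals this syndrome → error at bit 9 (1-indexed).
Flip bit 9: 0110111011101111110111100101100 → 0110111001101111110111100101100
Extract data bits at positions {3,5,6,7,9,10,11,12,13,14,15,17,18,19,20,21,22,23,24,25,26,27,28,29,30,31}: 11110110111110111100101100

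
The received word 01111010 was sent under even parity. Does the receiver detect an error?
Sum of received bits: 0+1+1+1+1+0+1+0 = 5; 5 mod 2 = 1. Result is 1 ≠ 0 → error detected.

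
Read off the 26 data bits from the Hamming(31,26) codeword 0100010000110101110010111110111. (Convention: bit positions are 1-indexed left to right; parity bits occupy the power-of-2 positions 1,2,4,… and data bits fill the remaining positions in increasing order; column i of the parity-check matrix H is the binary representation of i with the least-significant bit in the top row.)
Parity bits occupy power-of-2 positions; data bits are at positions {3,5,6,7,9,10,11,12,13,14,15,17,18,19,20,21,22,23,24,25,26,27,28,29,30,31} (1-indexed).
Extract: c[3]=0 c[5]=0 c[6]=1 c[7]=0 c[9]=0 c[10]=0 c[11]=1 c[12]=1 c[13]=0 c[14]=1 c[15]=0 c[17]=1 c[18]=1 c[19]=0 c[20]=0 c[21]=1 c[22]=0 c[23]=1 c[24]=1 c[25]=1 c[26]=1 c[27]=1 c[28]=0 c[29]=1 c[30]=1 c[31]=1
Data = 00100011010110010111110111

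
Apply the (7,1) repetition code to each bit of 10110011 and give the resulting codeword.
Repeat each bit 7× and concatenate:
1→1111111  0→0000000  1→1111111  1→1111111  0→0000000  0→0000000  1→1111111  1→1111111
Codeword = 11111110000000111111111111110000000000000011111111111111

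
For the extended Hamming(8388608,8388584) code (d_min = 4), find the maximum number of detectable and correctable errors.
Detection only: up to d_min − 1 = 3 errors.
Correction: up to ⌊(d_min − 1)/2⌋ = ⌊3/2⌋ = 1 errors.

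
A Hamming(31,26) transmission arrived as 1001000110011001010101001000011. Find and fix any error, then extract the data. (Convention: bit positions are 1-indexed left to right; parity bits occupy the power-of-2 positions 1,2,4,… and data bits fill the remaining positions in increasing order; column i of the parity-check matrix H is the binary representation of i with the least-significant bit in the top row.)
Syndrome s = H · r^T (mod 2), r = 1001000110011001010101001000011:
  s[0] = (1010101010101010101010101010101)·(1001000110011001010101001000011) mod 2 = 1+0+0+0+0+0+0+0+1+0+0+0+1+0+0+0+0+0+0+0+0+0+0+0+1+0+0+0+0+0+1 mod 2 = 1
  s[1] = (0110011001100110011001100110011)·(1001000110011001010101001000011) mod 2 = 0+0+0+0+0+0+0+0+0+0+0+0+0+0+0+0+0+1+0+0+0+1+0+0+0+0+0+0+0+1+1 mod 2 = 0
  s[2] = (0001111000011110000111100001111)·(1001000110011001010101001000011) mod 2 = 0+0+0+1+0+0+0+0+0+0+0+1+1+0+0+0+0+0+0+1+0+1+0+0+0+0+0+0+0+1+1 mod 2 = 1
  s[3] = (0000000111111110000000011111111)·(1001000110011001010101001000011) mod 2 = 0+0+0+0+0+0+0+1+1+0+0+1+1+0+0+0+0+0+0+0+0+0+0+0+1+0+0+0+0+1+1 mod 2 = 1
  s[4] = (0000000000000001111111111111111)·(1001000110011001010101001000011) mod 2 = 0+0+0+0+0+0+0+0+0+0+0+0+0+0+0+1+0+1+0+1+0+1+0+0+1+0+0+0+0+1+1 mod 2 = 1
Syndrome = 10111
Column 29 of H equals this syndrome → error at bit 29 (1-indexed).
Flip bit 29: 1001000110011001010101001000011 → 1001000110011001010101001000111
Extract data bits at positions {3,5,6,7,9,10,11,12,13,14,15,17,18,19,20,21,22,23,24,25,26,27,28,29,30,31}: 00001001100010101001000111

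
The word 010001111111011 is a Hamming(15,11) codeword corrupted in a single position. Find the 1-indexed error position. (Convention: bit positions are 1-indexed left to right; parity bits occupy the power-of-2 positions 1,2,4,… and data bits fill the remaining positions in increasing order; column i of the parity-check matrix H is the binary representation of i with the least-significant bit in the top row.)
Syndrome s = H · r^T (mod 2), r = 010001111111011:
  s[0] = (101010101010101)·(010001111111011) mod 2 = 0+0+0+0+0+0+1+0+1+0+1+0+0+0+1 mod 2 = 0
  s[1] = (011001100110011)·(010001111111011) mod 2 = 0+1+0+0+0+1+1+0+0+1+1+0+0+1+1 mod 2 = 1
  s[2] = (000111100001111)·(010001111111011) mod 2 = 0+0+0+0+0+1+1+0+0+0+0+1+0+1+1 mod 2 = 1
  s[3] = (000000011111111)·(010001111111011) mod 2 = 0+0+0+0+0+0+0+1+1+1+1+1+0+1+1 mod 2 = 1
Syndrome = 0111
Column i of H is the binary representation of i, so the syndrome is the binary index of the flipped bit.
Read s = 0111 with s[0] as LSB: 0·2^0 + 1·2^1 + 1·2^2 + 1·2^3 = 14.
Error is at bit position 14.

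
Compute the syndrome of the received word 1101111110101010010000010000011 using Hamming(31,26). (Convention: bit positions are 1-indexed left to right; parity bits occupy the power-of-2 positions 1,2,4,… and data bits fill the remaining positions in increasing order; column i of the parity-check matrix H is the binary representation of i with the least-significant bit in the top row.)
Syndrome s = H · r^T (mod 2), r = 1101111110101010010000010000011:
  s[0] = (1010101010101010101010101010101)·(1101111110101010010000010000011) mod 2 = 1+0+0+0+1+0+1+0+1+0+1+0+1+0+1+0+0+0+0+0+0+0+0+0+0+0+0+0+0+0+1 mod 2 = 0
  s[1] = (0110011001100110011001100110011)·(1101111110101010010000010000011) mod 2 = 0+1+0+0+0+1+1+0+0+0+1+0+0+0+1+0+0+1+0+0+0+0+0+0+0+0+0+0+0+1+1 mod 2 = 0
  s[2] = (0001111000011110000111100001111)·(1101111110101010010000010000011) mod 2 = 0+0+0+1+1+1+1+0+0+0+0+0+1+0+1+0+0+0+0+0+0+0+0+0+0+0+0+0+0+1+1 mod 2 = 0
  s[3] = (0000000111111110000000011111111)·(1101111110101010010000010000011) mod 2 = 0+0+0+0+0+0+0+1+1+0+1+0+1+0+1+0+0+0+0+0+0+0+0+1+0+0+0+0+0+1+1 mod 2 = 0
  s[4] = (0000000000000001111111111111111)·(1101111110101010010000010000011) mod 2 = 0+0+0+0+0+0+0+0+0+0+0+0+0+0+0+0+0+1+0+0+0+0+0+1+0+0+0+0+0+1+1 mod 2 = 0
Syndrome = 00000
s = 0: no error detected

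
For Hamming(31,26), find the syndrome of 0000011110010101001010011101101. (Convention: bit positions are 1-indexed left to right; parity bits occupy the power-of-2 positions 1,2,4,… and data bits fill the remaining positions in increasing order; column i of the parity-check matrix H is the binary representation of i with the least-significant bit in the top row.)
Syndrome s = H · r^T (mod 2), r = 0000011110010101001010011101101:
  s[0] = (1010101010101010101010101010101)·(0000011110010101001010011101101) mod 2 = 0+0+0+0+0+0+1+0+1+0+0+0+0+0+0+0+0+0+1+0+1+0+0+0+1+0+0+0+1+0+1 mod 2 = 1
  s[1] = (0110011001100110011001100110011)·(0000011110010101001010011101101) mod 2 = 0+0+0+0+0+1+1+0+0+0+0+0+0+1+0+0+0+0+1+0+0+0+0+0+0+1+0+0+0+0+1 mod 2 = 0
  s[2] = (0001111000011110000111100001111)·(0000011110010101001010011101101) mod 2 = 0+0+0+0+0+1+1+0+0+0+0+1+0+1+0+0+0+0+0+0+1+0+0+0+0+0+0+1+1+0+1 mod 2 = 0
  s[3] = (0000000111111110000000011111111)·(0000011110010101001010011101101) mod 2 = 0+0+0+0+0+0+0+1+1+0+0+1+0+1+0+0+0+0+0+0+0+0+0+1+1+1+0+1+1+0+1 mod 2 = 0
  s[4] = (0000000000000001111111111111111)·(0000011110010101001010011101101) mod 2 = 0+0+0+0+0+0+0+0+0+0+0+0+0+0+0+1+0+0+1+0+1+0+0+1+1+1+0+1+1+0+1 mod 2 = 1
Syndrome = 10001
Non-zero syndrome: error at position 17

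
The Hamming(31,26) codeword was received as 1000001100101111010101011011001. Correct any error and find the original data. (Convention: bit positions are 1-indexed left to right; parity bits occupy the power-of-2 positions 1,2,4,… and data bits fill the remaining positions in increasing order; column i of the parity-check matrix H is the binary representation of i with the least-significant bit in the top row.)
Syndrome s = H · r^T (mod 2), r = 1000001100101111010101011011001:
  s[0] = (1010101010101010101010101010101)·(1000001100101111010101011011001) mod 2 = 1+0+0+0+0+0+1+0+0+0+1+0+1+0+1+0+0+0+0+0+0+0+0+0+1+0+1+0+0+0+1 mod 2 = 0
  s[1] = (0110011001100110011001100110011)·(1000001100101111010101011011001) mod 2 = 0+0+0+0+0+0+1+0+0+0+1+0+0+1+1+0+0+1+0+0+0+1+0+0+0+0+1+0+0+0+1 mod 2 = 0
  s[2] = (0001111000011110000111100001111)·(1000001100101111010101011011001) mod 2 = 0+0+0+0+0+0+1+0+0+0+0+0+1+1+1+0+0+0+0+1+0+1+0+0+0+0+0+1+0+0+1 mod 2 = 0
  s[3] = (0000000111111110000000011111111)·(1000001100101111010101011011001) mod 2 = 0+0+0+0+0+0+0+1+0+0+1+0+1+1+1+0+0+0+0+0+0+0+0+1+1+0+1+1+0+0+1 mod 2 = 0
  s[4] = (0000000000000001111111111111111)·(1000001100101111010101011011001) mod 2 = 0+0+0+0+0+0+0+0+0+0+0+0+0+0+0+1+0+1+0+1+0+1+0+1+1+0+1+1+0+0+1 mod 2 = 1
Syndrome = 00001
Column 16 of H equals this syndrome → error at bit 16 (1-indexed).
Flip bit 16: 1000001100101111010101011011001 → 1000001100101110010101011011001
Extract data bits at positions {3,5,6,7,9,10,11,12,13,14,15,17,18,19,20,21,22,23,24,25,26,27,28,29,30,31}: 00010010111010101011011001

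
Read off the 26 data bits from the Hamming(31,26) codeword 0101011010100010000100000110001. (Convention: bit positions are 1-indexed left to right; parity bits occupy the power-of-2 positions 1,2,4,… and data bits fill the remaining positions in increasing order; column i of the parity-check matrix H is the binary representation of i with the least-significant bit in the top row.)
Parity bits occupy power-of-2 positions; data bits are at positions {3,5,6,7,9,10,11,12,13,14,15,17,18,19,20,21,22,23,24,25,26,27,28,29,30,31} (1-indexed).
Extract: c[3]=0 c[5]=0 c[6]=1 c[7]=1 c[9]=1 c[10]=0 c[11]=1 c[12]=0 c[13]=0 c[14]=0 c[15]=1 c[17]=0 c[18]=0 c[19]=0 c[20]=1 c[21]=0 c[22]=0 c[23]=0 c[24]=0 c[25]=0 c[26]=1 c[27]=1 c[28]=0 c[29]=0 c[30]=0 c[31]=1
Data = 00111010001000100000110001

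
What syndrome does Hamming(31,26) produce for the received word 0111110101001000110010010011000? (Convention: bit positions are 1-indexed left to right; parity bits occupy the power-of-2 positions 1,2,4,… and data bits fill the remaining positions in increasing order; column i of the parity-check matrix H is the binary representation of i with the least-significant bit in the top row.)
Syndrome s = H · r^T (mod 2), r = 0111110101001000110010010011000:
  s[0] = (1010101010101010101010101010101)·(0111110101001000110010010011000) mod 2 = 0+0+1+0+1+0+0+0+0+0+0+0+1+0+0+0+1+0+0+0+1+0+0+0+0+0+1+0+0+0+0 mod 2 = 0
  s[1] = (0110011001100110011001100110011)·(0111110101001000110010010011000) mod 2 = 0+1+1+0+0+1+0+0+0+1+0+0+0+0+0+0+0+1+0+0+0+0+0+0+0+0+1+0+0+0+0 mod 2 = 0
  s[2] = (0001111000011110000111100001111)·(0111110101001000110010010011000) mod 2 = 0+0+0+1+1+1+0+0+0+0+0+0+1+0+0+0+0+0+0+0+1+0+0+0+0+0+0+1+0+0+0 mod 2 = 0
  s[3] = (0000000111111110000000011111111)·(0111110101001000110010010011000) mod 2 = 0+0+0+0+0+0+0+1+0+1+0+0+1+0+0+0+0+0+0+0+0+0+0+1+0+0+1+1+0+0+0 mod 2 = 0
  s[4] = (0000000000000001111111111111111)·(0111110101001000110010010011000) mod 2 = 0+0+0+0+0+0+0+0+0+0+0+0+0+0+0+0+1+1+0+0+1+0+0+1+0+0+1+1+0+0+0 mod 2 = 0
Syndrome = 00000
s = 0: no error detected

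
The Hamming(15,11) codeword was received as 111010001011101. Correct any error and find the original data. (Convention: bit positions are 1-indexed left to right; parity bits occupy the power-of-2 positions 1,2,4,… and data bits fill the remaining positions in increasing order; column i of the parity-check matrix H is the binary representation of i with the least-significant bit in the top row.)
Syndrome s = H · r^T (mod 2), r = 111010001011101:
  s[0] = (101010101010101)·(111010001011101) mod 2 = 1+0+1+0+1+0+0+0+1+0+1+0+1+0+1 mod 2 = 1
  s[1] = (011001100110011)·(111010001011101) mod 2 = 0+1+1+0+0+0+0+0+0+0+1+0+0+0+1 mod 2 = 0
  s[2] = (000111100001111)·(111010001011101) mod 2 = 0+0+0+0+1+0+0+0+0+0+0+1+1+0+1 mod 2 = 0
  s[3] = (000000011111111)·(111010001011101) mod 2 = 0+0+0+0+0+0+0+0+1+0+1+1+1+0+1 mod 2 = 1
Syndrome = 1001
Column 9 of H equals this syndrome → error at bit 9 (1-indexed).
Flip bit 9: 111010001011101 → 111010000011101
Extract data bits at positions {3,5,6,7,9,10,11,12,13,14,15}: 11000011101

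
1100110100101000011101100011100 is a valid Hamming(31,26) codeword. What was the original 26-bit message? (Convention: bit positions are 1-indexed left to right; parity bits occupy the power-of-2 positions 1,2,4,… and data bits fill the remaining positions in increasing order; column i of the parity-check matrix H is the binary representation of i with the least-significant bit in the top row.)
Parity bits occupy power-of-2 positions; data bits are at positions {3,5,6,7,9,10,11,12,13,14,15,17,18,19,20,21,22,23,24,25,26,27,28,29,30,31} (1-indexed).
Extract: c[3]=0 c[5]=1 c[6]=1 c[7]=0 c[9]=0 c[10]=0 c[11]=1 c[12]=0 c[13]=1 c[14]=0 c[15]=0 c[17]=0 c[18]=1 c[19]=1 c[20]=1 c[21]=0 c[22]=1 c[23]=1 c[24]=0 c[25]=0 c[26]=0 c[27]=1 c[28]=1 c[29]=1 c[30]=0 c[31]=0
Data = 01100010100011101100011100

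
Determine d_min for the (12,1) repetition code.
d_min = 12 (the only two codewords are 0…0 and 1…1, differing in all 12 positions).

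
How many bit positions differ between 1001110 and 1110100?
XOR = 0111010, count of 1s = 4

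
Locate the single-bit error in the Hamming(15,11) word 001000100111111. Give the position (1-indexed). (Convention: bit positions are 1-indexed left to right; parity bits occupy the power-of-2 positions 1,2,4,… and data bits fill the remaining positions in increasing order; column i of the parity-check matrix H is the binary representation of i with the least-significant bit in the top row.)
Syndrome s = H · r^T (mod 2), r = 001000100111111:
  s[0] = (101010101010101)·(001000100111111) mod 2 = 0+0+1+0+0+0+1+0+0+0+1+0+1+0+1 mod 2 = 1
  s[1] = (011001100110011)·(001000100111111) mod 2 = 0+0+1+0+0+0+1+0+0+1+1+0+0+1+1 mod 2 = 0
  s[2] = (000111100001111)·(001000100111111) mod 2 = 0+0+0+0+0+0+1+0+0+0+0+1+1+1+1 mod 2 = 1
  s[3] = (000000011111111)·(001000100111111) mod 2 = 0+0+0+0+0+0+0+0+0+1+1+1+1+1+1 mod 2 = 0
Syndrome = 1010
Column i of H is the binary representation of i, so the syndrome is the binary index of the flipped bit.
Read s = 1010 with s[0] as LSB: 1·2^0 + 0·2^1 + 1·2^2 + 0·2^3 = 5.
Error is at bit position 5.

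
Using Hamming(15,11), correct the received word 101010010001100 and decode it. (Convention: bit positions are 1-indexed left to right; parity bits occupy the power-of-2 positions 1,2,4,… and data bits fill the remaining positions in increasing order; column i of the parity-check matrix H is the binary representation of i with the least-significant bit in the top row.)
Syndrome s = H · r^T (mod 2), r = 101010010001100:
  s[0] = (101010101010101)·(101010010001100) mod 2 = 1+0+1+0+1+0+0+0+0+0+0+0+1+0+0 mod 2 = 0
  s[1] = (011001100110011)·(101010010001100) mod 2 = 0+0+1+0+0+0+0+0+0+0+0+0+0+0+0 mod 2 = 1
  s[2] = (000111100001111)·(101010010001100) mod 2 = 0+0+0+0+1+0+0+0+0+0+0+1+1+0+0 mod 2 = 1
  s[3] = (000000011111111)·(101010010001100) mod 2 = 0+0+0+0+0+0+0+1+0+0+0+1+1+0+0 mod 2 = 1
Syndrome = 0111
Column 14 of H equals this syndrome → error at bit 14 (1-indexed).
Flip bit 14: 101010010001100 → 101010010001110
Extract data bits at positions {3,5,6,7,9,10,11,12,13,14,15}: 11000001110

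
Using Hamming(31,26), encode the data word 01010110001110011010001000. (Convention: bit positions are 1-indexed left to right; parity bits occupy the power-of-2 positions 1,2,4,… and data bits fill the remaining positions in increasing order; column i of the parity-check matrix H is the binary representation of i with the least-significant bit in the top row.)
Codeword c = d · G (mod 2), d = 01010110001110011010001000:
  c[0] = d·G[:,0] = (01010110001110011010001000)·(11011010101101010101010101) mod 2 = 0+1+0+1+0+0+1+0+0+0+1+1+0+0+0+1+0+0+0+0+0+0+0+0+0+0 mod 2 = 0
  c[1] = d·G[:,1] = (01010110001110011010001000)·(10110110011011001100110011) mod 2 = 0+0+0+1+0+1+1+0+0+0+1+0+1+0+0+0+1+0+0+0+0+0+0+0+0+0 mod 2 = 0
  c[2] = d·G[:,2] = (01010110001110011010001000)·(10000000000000000000000000) mod 2 = 0+0+0+0+0+0+0+0+0+0+0+0+0+0+0+0+0+0+0+0+0+0+0+0+0+0 mod 2 = 0
  c[3] = d·G[:,3] = (01010110001110011010001000)·(01110001111000111100001111) mod 2 = 0+1+0+1+0+0+0+0+0+0+1+0+0+0+0+1+1+0+0+0+0+0+1+0+0+0 mod 2 = 0
  c[4] = d·G[:,4] = (01010110001110011010001000)·(01000000000000000000000000) mod 2 = 0+1+0+0+0+0+0+0+0+0+0+0+0+0+0+0+0+0+0+0+0+0+0+0+0+0 mod 2 = 1
  c[5] = d·G[:,5] = (01010110001110011010001000)·(00100000000000000000000000) mod 2 = 0+0+0+0+0+0+0+0+0+0+0+0+0+0+0+0+0+0+0+0+0+0+0+0+0+0 mod 2 = 0
  c[6] = d·G[:,6] = (01010110001110011010001000)·(00010000000000000000000000) mod 2 = 0+0+0+1+0+0+0+0+0+0+0+0+0+0+0+0+0+0+0+0+0+0+0+0+0+0 mod 2 = 1
  c[7] = d·G[:,7] = (01010110001110011010001000)·(00001111111000000011111111) mod 2 = 0+0+0+0+0+1+1+0+0+0+1+0+0+0+0+0+0+0+1+0+0+0+1+0+0+0 mod 2 = 1
  c[8] = d·G[:,8] = (01010110001110011010001000)·(00001000000000000000000000) mod 2 = 0+0+0+0+0+0+0+0+0+0+0+0+0+0+0+0+0+0+0+0+0+0+0+0+0+0 mod 2 = 0
  c[9] = d·G[:,9] = (01010110001110011010001000)·(00000100000000000000000000) mod 2 = 0+0+0+0+0+1+0+0+0+0+0+0+0+0+0+0+0+0+0+0+0+0+0+0+0+0 mod 2 = 1
  c[10] = d·G[:,10] = (01010110001110011010001000)·(00000010000000000000000000) mod 2 = 0+0+0+0+0+0+1+0+0+0+0+0+0+0+0+0+0+0+0+0+0+0+0+0+0+0 mod 2 = 1
  c[11] = d·G[:,11] = (01010110001110011010001000)·(00000001000000000000000000) mod 2 = 0+0+0+0+0+0+0+0+0+0+0+0+0+0+0+0+0+0+0+0+0+0+0+0+0+0 mod 2 = 0
  c[12] = d·G[:,12] = (01010110001110011010001000)·(00000000100000000000000000) mod 2 = 0+0+0+0+0+0+0+0+0+0+0+0+0+0+0+0+0+0+0+0+0+0+0+0+0+0 mod 2 = 0
  c[13] = d·G[:,13] = (01010110001110011010001000)·(00000000010000000000000000) mod 2 = 0+0+0+0+0+0+0+0+0+0+0+0+0+0+0+0+0+0+0+0+0+0+0+0+0+0 mod 2 = 0
  c[14] = d·G[:,14] = (01010110001110011010001000)·(00000000001000000000000000) mod 2 = 0+0+0+0+0+0+0+0+0+0+1+0+0+0+0+0+0+0+0+0+0+0+0+0+0+0 mod 2 = 1
  c[15] = d·G[:,15] = (01010110001110011010001000)·(00000000000111111111111111) mod 2 = 0+0+0+0+0+0+0+0+0+0+0+1+1+0+0+1+1+0+1+0+0+0+1+0+0+0 mod 2 = 0
  c[16] = d·G[:,16] = (01010110001110011010001000)·(00000000000100000000000000) mod 2 = 0+0+0+0+0+0+0+0+0+0+0+1+0+0+0+0+0+0+0+0+0+0+0+0+0+0 mod 2 = 1
  c[17] = d·G[:,17] = (01010110001110011010001000)·(00000000000010000000000000) mod 2 = 0+0+0+0+0+0+0+0+0+0+0+0+1+0+0+0+0+0+0+0+0+0+0+0+0+0 mod 2 = 1
  c[18] = d·G[:,18] = (01010110001110011010001000)·(00000000000001000000000000) mod 2 = 0+0+0+0+0+0+0+0+0+0+0+0+0+0+0+0+0+0+0+0+0+0+0+0+0+0 mod 2 = 0
  c[19] = d·G[:,19] = (01010110001110011010001000)·(00000000000000100000000000) mod 2 = 0+0+0+0+0+0+0+0+0+0+0+0+0+0+0+0+0+0+0+0+0+0+0+0+0+0 mod 2 = 0
  c[20] = d·G[:,20] = (01010110001110011010001000)·(00000000000000010000000000) mod 2 = 0+0+0+0+0+0+0+0+0+0+0+0+0+0+0+1+0+0+0+0+0+0+0+0+0+0 mod 2 = 1
  c[21] = d·G[:,21] = (01010110001110011010001000)·(00000000000000001000000000) mod 2 = 0+0+0+0+0+0+0+0+0+0+0+0+0+0+0+0+1+0+0+0+0+0+0+0+0+0 mod 2 = 1
  c[22] = d·G[:,22] = (01010110001110011010001000)·(00000000000000000100000000) mod 2 = 0+0+0+0+0+0+0+0+0+0+0+0+0+0+0+0+0+0+0+0+0+0+0+0+0+0 mod 2 = 0
  c[23] = d·G[:,23] = (01010110001110011010001000)·(00000000000000000010000000) mod 2 = 0+0+0+0+0+0+0+0+0+0+0+0+0+0+0+0+0+0+1+0+0+0+0+0+0+0 mod 2 = 1
  c[24] = d·G[:,24] = (01010110001110011010001000)·(00000000000000000001000000) mod 2 = 0+0+0+0+0+0+0+0+0+0+0+0+0+0+0+0+0+0+0+0+0+0+0+0+0+0 mod 2 = 0
  c[25] = d·G[:,25] = (01010110001110011010001000)·(00000000000000000000100000) mod 2 = 0+0+0+0+0+0+0+0+0+0+0+0+0+0+0+0+0+0+0+0+0+0+0+0+0+0 mod 2 = 0
  c[26] = d·G[:,26] = (01010110001110011010001000)·(00000000000000000000010000) mod 2 = 0+0+0+0+0+0+0+0+0+0+0+0+0+0+0+0+0+0+0+0+0+0+0+0+0+0 mod 2 = 0
  c[27] = d·G[:,27] = (01010110001110011010001000)·(00000000000000000000001000) mod 2 = 0+0+0+0+0+0+0+0+0+0+0+0+0+0+0+0+0+0+0+0+0+0+1+0+0+0 mod 2 = 1
  c[28] = d·G[:,28] = (01010110001110011010001000)·(00000000000000000000000100) mod 2 = 0+0+0+0+0+0+0+0+0+0+0+0+0+0+0+0+0+0+0+0+0+0+0+0+0+0 mod 2 = 0
  c[29] = d·G[:,29] = (01010110001110011010001000)·(00000000000000000000000010) mod 2 = 0+0+0+0+0+0+0+0+0+0+0+0+0+0+0+0+0+0+0+0+0+0+0+0+0+0 mod 2 = 0
  c[30] = d·G[:,30] = (01010110001110011010001000)·(00000000000000000000000001) mod 2 = 0+0+0+0+0+0+0+0+0+0+0+0+0+0+0+0+0+0+0+0+0+0+0+0+0+0 mod 2 = 0
Codeword = 0000101101100010110011010001000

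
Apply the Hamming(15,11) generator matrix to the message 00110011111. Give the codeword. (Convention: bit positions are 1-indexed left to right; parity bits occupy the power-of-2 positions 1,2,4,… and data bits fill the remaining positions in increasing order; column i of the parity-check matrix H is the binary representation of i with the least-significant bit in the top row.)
Codeword c = d · G (mod 2), d = 00110011111:
  c[0] = d·G[:,0] = (00110011111)·(11011010101) mod 2 = 0+0+0+1+0+0+1+0+1+0+1 mod 2 = 0
  c[1] = d·G[:,1] = (00110011111)·(10110110011) mod 2 = 0+0+1+1+0+0+1+0+0+1+1 mod 2 = 1
  c[2] = d·G[:,2] = (00110011111)·(10000000000) mod 2 = 0+0+0+0+0+0+0+0+0+0+0 mod 2 = 0
  c[3] = d·G[:,3] = (00110011111)·(01110001111) mod 2 = 0+0+1+1+0+0+0+1+1+1+1 mod 2 = 0
  c[4] = d·G[:,4] = (00110011111)·(01000000000) mod 2 = 0+0+0+0+0+0+0+0+0+0+0 mod 2 = 0
  c[5] = d·G[:,5] = (00110011111)·(00100000000) mod 2 = 0+0+1+0+0+0+0+0+0+0+0 mod 2 = 1
  c[6] = d·G[:,6] = (00110011111)·(00010000000) mod 2 = 0+0+0+1+0+0+0+0+0+0+0 mod 2 = 1
  c[7] = d·G[:,7] = (00110011111)·(00001111111) mod 2 = 0+0+0+0+0+0+1+1+1+1+1 mod 2 = 1
  c[8] = d·G[:,8] = (00110011111)·(00001000000) mod 2 = 0+0+0+0+0+0+0+0+0+0+0 mod 2 = 0
  c[9] = d·G[:,9] = (00110011111)·(00000100000) mod 2 = 0+0+0+0+0+0+0+0+0+0+0 mod 2 = 0
  c[10] = d·G[:,10] = (00110011111)·(00000010000) mod 2 = 0+0+0+0+0+0+1+0+0+0+0 mod 2 = 1
  c[11] = d·G[:,11] = (00110011111)·(00000001000) mod 2 = 0+0+0+0+0+0+0+1+0+0+0 mod 2 = 1
  c[12] = d·G[:,12] = (00110011111)·(00000000100) mod 2 = 0+0+0+0+0+0+0+0+1+0+0 mod 2 = 1
  c[13] = d·G[:,13] = (00110011111)·(00000000010) mod 2 = 0+0+0+0+0+0+0+0+0+1+0 mod 2 = 1
  c[14] = d·G[:,14] = (00110011111)·(00000000001) mod 2 = 0+0+0+0+0+0+0+0+0+0+1 mod 2 = 1
Codeword = 010001110011111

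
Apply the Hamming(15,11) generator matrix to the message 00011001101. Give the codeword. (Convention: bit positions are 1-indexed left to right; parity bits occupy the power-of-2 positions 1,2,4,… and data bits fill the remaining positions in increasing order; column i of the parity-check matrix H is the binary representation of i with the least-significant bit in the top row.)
Codeword c = d · G (mod 2), d = 00011001101:
  c[0] = d·G[:,0] = (00011001101)·(11011010101) mod 2 = 0+0+0+1+1+0+0+0+1+0+1 mod 2 = 0
  c[1] = d·G[:,1] = (00011001101)·(10110110011) mod 2 = 0+0+0+1+0+0+0+0+0+0+1 mod 2 = 0
  c[2] = d·G[:,2] = (00011001101)·(10000000000) mod 2 = 0+0+0+0+0+0+0+0+0+0+0 mod 2 = 0
  c[3] = d·G[:,3] = (00011001101)·(01110001111) mod 2 = 0+0+0+1+0+0+0+1+1+0+1 mod 2 = 0
  c[4] = d·G[:,4] = (00011001101)·(01000000000) mod 2 = 0+0+0+0+0+0+0+0+0+0+0 mod 2 = 0
  c[5] = d·G[:,5] = (00011001101)·(00100000000) mod 2 = 0+0+0+0+0+0+0+0+0+0+0 mod 2 = 0
  c[6] = d·G[:,6] = (00011001101)·(00010000000) mod 2 = 0+0+0+1+0+0+0+0+0+0+0 mod 2 = 1
  c[7] = d·G[:,7] = (00011001101)·(00001111111) mod 2 = 0+0+0+0+1+0+0+1+1+0+1 mod 2 = 0
  c[8] = d·G[:,8] = (00011001101)·(00001000000) mod 2 = 0+0+0+0+1+0+0+0+0+0+0 mod 2 = 1
  c[9] = d·G[:,9] = (00011001101)·(00000100000) mod 2 = 0+0+0+0+0+0+0+0+0+0+0 mod 2 = 0
  c[10] = d·G[:,10] = (00011001101)·(00000010000) mod 2 = 0+0+0+0+0+0+0+0+0+0+0 mod 2 = 0
  c[11] = d·G[:,11] = (00011001101)·(00000001000) mod 2 = 0+0+0+0+0+0+0+1+0+0+0 mod 2 = 1
  c[12] = d·G[:,12] = (00011001101)·(00000000100) mod 2 = 0+0+0+0+0+0+0+0+1+0+0 mod 2 = 1
  c[13] = d·G[:,13] = (00011001101)·(00000000010) mod 2 = 0+0+0+0+0+0+0+0+0+0+0 mod 2 = 0
  c[14] = d·G[:,14] = (00011001101)·(00000000001) mod 2 = 0+0+0+0+0+0+0+0+0+0+1 mod 2 = 1
Codeword = 000000101001101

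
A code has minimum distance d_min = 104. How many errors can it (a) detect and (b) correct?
(a) Detection requires d_min ≥ e+1, so e ≤ d_min − 1 = 103.
(b) Correction requires d_min ≥ 2t+1, so t ≤ ⌊(d_min − 1)/2⌋ = ⌊103/2⌋ = 51.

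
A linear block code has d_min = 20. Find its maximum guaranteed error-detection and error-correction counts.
(a) Detection requires d_min ≥ e+1, so e ≤ d_min − 1 = 19.
(b) Correction requires d_min ≥ 2t+1, so t ≤ ⌊(d_min − 1)/2⌋ = ⌊19/2⌋ = 9.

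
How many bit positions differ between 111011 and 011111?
XOR = 100100, count of 1s = 2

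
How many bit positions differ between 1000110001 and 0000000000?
XOR = 1000110001, count of 1s = 4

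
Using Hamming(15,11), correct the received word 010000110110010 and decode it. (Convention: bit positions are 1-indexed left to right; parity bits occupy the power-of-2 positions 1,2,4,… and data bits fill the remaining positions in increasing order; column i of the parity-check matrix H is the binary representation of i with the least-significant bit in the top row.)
Syndrome s = H · r^T (mod 2), r = 010000110110010:
  s[0] = (101010101010101)·(010000110110010) mod 2 = 0+0+0+0+0+0+1+0+0+0+1+0+0+0+0 mod 2 = 0
  s[1] = (011001100110011)·(010000110110010) mod 2 = 0+1+0+0+0+0+1+0+0+1+1+0+0+1+0 mod 2 = 1
  s[2] = (000111100001111)·(010000110110010) mod 2 = 0+0+0+0+0+0+1+0+0+0+0+0+0+1+0 mod 2 = 0
  s[3] = (000000011111111)·(010000110110010) mod 2 = 0+0+0+0+0+0+0+1+0+1+1+0+0+1+0 mod 2 = 0
Syndrome = 0100
Column 2 of H equals this syndrome → error at bit 2 (1-indexed).
Flip bit 2: 010000110110010 → 000000110110010
Extract data bits at positions {3,5,6,7,9,10,11,12,13,14,15}: 00010110010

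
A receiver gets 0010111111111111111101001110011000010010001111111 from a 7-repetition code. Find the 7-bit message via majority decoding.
Split into 7-bit blocks and majority-vote each:
  block 1 = 0010111: 4 ones, 3 zeros → 1
  block 2 = 1111111: 7 ones, 0 zeros → 1
  block 3 = 1111110: 6 ones, 1 zeros → 1
  block 4 = 1001110: 4 ones, 3 zeros → 1
  block 5 = 0110000: 2 ones, 5 zeros → 0
  block 6 = 1001000: 2 ones, 5 zeros → 0
  block 7 = 1111111: 7 ones, 0 zeros → 1
Decoded = 1111001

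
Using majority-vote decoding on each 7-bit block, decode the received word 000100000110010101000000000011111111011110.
Split into 7-bit blocks and majority-vote each:
  block 1 = 0001000: 1 ones, 6 zeros → 0
  block 2 = 0011001: 3 ones, 4 zeros → 0
  block 3 = 0101000: 2 ones, 5 zeros → 0
  block 4 = 0000000: 0 ones, 7 zeros → 0
  block 5 = 1111111: 7 ones, 0 zeros → 1
  block 6 = 1011110: 5 ones, 2 zeros → 1
Decoded = 000011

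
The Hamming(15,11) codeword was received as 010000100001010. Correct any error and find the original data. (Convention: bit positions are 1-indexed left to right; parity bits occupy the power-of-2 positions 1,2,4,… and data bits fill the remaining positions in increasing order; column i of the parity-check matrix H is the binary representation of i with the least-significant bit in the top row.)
Syndrome s = H · r^T (mod 2), r = 010000100001010:
  s[0] = (101010101010101)·(010000100001010) mod 2 = 0+0+0+0+0+0+1+0+0+0+0+0+0+0+0 mod 2 = 1
  s[1] = (011001100110011)·(010000100001010) mod 2 = 0+1+0+0+0+0+1+0+0+0+0+0+0+1+0 mod 2 = 1
  s[2] = (000111100001111)·(010000100001010) mod 2 = 0+0+0+0+0+0+1+0+0+0+0+1+0+1+0 mod 2 = 1
  s[3] = (000000011111111)·(010000100001010) mod 2 = 0+0+0+0+0+0+0+0+0+0+0+1+0+1+0 mod 2 = 0
Syndrome = 1110
Column 7 of H equals this syndrome → error at bit 7 (1-indexed).
Flip bit 7: 010000100001010 → 010000000001010
Extract data bits at positions {3,5,6,7,9,10,11,12,13,14,15}: 00000001010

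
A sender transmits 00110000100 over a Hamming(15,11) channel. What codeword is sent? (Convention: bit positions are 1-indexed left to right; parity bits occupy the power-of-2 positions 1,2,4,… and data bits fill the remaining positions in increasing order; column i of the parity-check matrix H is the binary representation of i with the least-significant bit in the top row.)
Codeword c = d · G (mod 2), d = 00110000100:
  c[0] = d·G[:,0] = (00110000100)·(11011010101) mod 2 = 0+0+0+1+0+0+0+0+1+0+0 mod 2 = 0
  c[1] = d·G[:,1] = (00110000100)·(10110110011) mod 2 = 0+0+1+1+0+0+0+0+0+0+0 mod 2 = 0
  c[2] = d·G[:,2] = (00110000100)·(10000000000) mod 2 = 0+0+0+0+0+0+0+0+0+0+0 mod 2 = 0
  c[3] = d·G[:,3] = (00110000100)·(01110001111) mod 2 = 0+0+1+1+0+0+0+0+1+0+0 mod 2 = 1
  c[4] = d·G[:,4] = (00110000100)·(01000000000) mod 2 = 0+0+0+0+0+0+0+0+0+0+0 mod 2 = 0
  c[5] = d·G[:,5] = (00110000100)·(00100000000) mod 2 = 0+0+1+0+0+0+0+0+0+0+0 mod 2 = 1
  c[6] = d·G[:,6] = (00110000100)·(00010000000) mod 2 = 0+0+0+1+0+0+0+0+0+0+0 mod 2 = 1
  c[7] = d·G[:,7] = (00110000100)·(00001111111) mod 2 = 0+0+0+0+0+0+0+0+1+0+0 mod 2 = 1
  c[8] = d·G[:,8] = (00110000100)·(00001000000) mod 2 = 0+0+0+0+0+0+0+0+0+0+0 mod 2 = 0
  c[9] = d·G[:,9] = (00110000100)·(00000100000) mod 2 = 0+0+0+0+0+0+0+0+0+0+0 mod 2 = 0
  c[10] = d·G[:,10] = (00110000100)·(00000010000) mod 2 = 0+0+0+0+0+0+0+0+0+0+0 mod 2 = 0
  c[11] = d·G[:,11] = (00110000100)·(00000001000) mod 2 = 0+0+0+0+0+0+0+0+0+0+0 mod 2 = 0
  c[12] = d·G[:,12] = (00110000100)·(00000000100) mod 2 = 0+0+0+0+0+0+0+0+1+0+0 mod 2 = 1
  c[13] = d·G[:,13] = (00110000100)·(00000000010) mod 2 = 0+0+0+0+0+0+0+0+0+0+0 mod 2 = 0
  c[14] = d·G[:,14] = (00110000100)·(00000000001) mod 2 = 0+0+0+0+0+0+0+0+0+0+0 mod 2 = 0
Codeword = 000101110000100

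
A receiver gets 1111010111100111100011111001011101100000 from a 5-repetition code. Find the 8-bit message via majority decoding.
Split into 5-bit blocks and majority-vote each:
  block 1 = 11110: 4 ones, 1 zeros → 1
  block 2 = 10111: 4 ones, 1 zeros → 1
  block 3 = 10011: 3 ones, 2 zeros → 1
  block 4 = 11000: 2 ones, 3 zeros → 0
  block 5 = 11111: 5 ones, 0 zeros → 1
  block 6 = 00101: 2 ones, 3 zeros → 0
  block 7 = 11011: 4 ones, 1 zeros → 1
  block 8 = 00000: 0 ones, 5 zeros → 0
Decoded = 11101010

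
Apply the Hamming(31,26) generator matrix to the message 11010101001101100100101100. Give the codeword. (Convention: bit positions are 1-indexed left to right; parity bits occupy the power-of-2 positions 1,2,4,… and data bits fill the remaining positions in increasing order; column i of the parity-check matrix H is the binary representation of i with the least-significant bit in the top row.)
Codeword c = d · G (mod 2), d = 11010101001101100100101100:
  c[0] = d·G[:,0] = (11010101001101100100101100)·(11011010101101010101010101) mod 2 = 1+1+0+1+0+0+0+0+0+0+1+1+0+1+0+0+0+1+0+0+0+0+0+1+0+0 mod 2 = 0
  c[1] = d·G[:,1] = (11010101001101100100101100)·(10110110011011001100110011) mod 2 = 1+0+0+1+0+1+0+0+0+0+1+0+0+1+0+0+0+1+0+0+1+0+0+0+0+0 mod 2 = 1
  c[2] = d·G[:,2] = (11010101001101100100101100)·(10000000000000000000000000) mod 2 = 1+0+0+0+0+0+0+0+0+0+0+0+0+0+0+0+0+0+0+0+0+0+0+0+0+0 mod 2 = 1
  c[3] = d·G[:,3] = (11010101001101100100101100)·(01110001111000111100001111) mod 2 = 0+1+0+1+0+0+0+1+0+0+1+0+0+0+1+0+0+1+0+0+0+0+1+1+0+0 mod 2 = 0
  c[4] = d·G[:,4] = (11010101001101100100101100)·(01000000000000000000000000) mod 2 = 0+1+0+0+0+0+0+0+0+0+0+0+0+0+0+0+0+0+0+0+0+0+0+0+0+0 mod 2 = 1
  c[5] = d·G[:,5] = (11010101001101100100101100)·(00100000000000000000000000) mod 2 = 0+0+0+0+0+0+0+0+0+0+0+0+0+0+0+0+0+0+0+0+0+0+0+0+0+0 mod 2 = 0
  c[6] = d·G[:,6] = (11010101001101100100101100)·(00010000000000000000000000) mod 2 = 0+0+0+1+0+0+0+0+0+0+0+0+0+0+0+0+0+0+0+0+0+0+0+0+0+0 mod 2 = 1
  c[7] = d·G[:,7] = (11010101001101100100101100)·(00001111111000000011111111) mod 2 = 0+0+0+0+0+1+0+1+0+0+1+0+0+0+0+0+0+0+0+0+1+0+1+1+0+0 mod 2 = 0
  c[8] = d·G[:,8] = (11010101001101100100101100)·(00001000000000000000000000) mod 2 = 0+0+0+0+0+0+0+0+0+0+0+0+0+0+0+0+0+0+0+0+0+0+0+0+0+0 mod 2 = 0
  c[9] = d·G[:,9] = (11010101001101100100101100)·(00000100000000000000000000) mod 2 = 0+0+0+0+0+1+0+0+0+0+0+0+0+0+0+0+0+0+0+0+0+0+0+0+0+0 mod 2 = 1
  c[10] = d·G[:,10] = (11010101001101100100101100)·(00000010000000000000000000) mod 2 = 0+0+0+0+0+0+0+0+0+0+0+0+0+0+0+0+0+0+0+0+0+0+0+0+0+0 mod 2 = 0
  c[11] = d·G[:,11] = (11010101001101100100101100)·(00000001000000000000000000) mod 2 = 0+0+0+0+0+0+0+1+0+0+0+0+0+0+0+0+0+0+0+0+0+0+0+0+0+0 mod 2 = 1
  c[12] = d·G[:,12] = (11010101001101100100101100)·(00000000100000000000000000) mod 2 = 0+0+0+0+0+0+0+0+0+0+0+0+0+0+0+0+0+0+0+0+0+0+0+0+0+0 mod 2 = 0
  c[13] = d·G[:,13] = (11010101001101100100101100)·(00000000010000000000000000) mod 2 = 0+0+0+0+0+0+0+0+0+0+0+0+0+0+0+0+0+0+0+0+0+0+0+0+0+0 mod 2 = 0
  c[14] = d·G[:,14] = (11010101001101100100101100)·(00000000001000000000000000) mod 2 = 0+0+0+0+0+0+0+0+0+0+1+0+0+0+0+0+0+0+0+0+0+0+0+0+0+0 mod 2 = 1
  c[15] = d·G[:,15] = (11010101001101100100101100)·(00000000000111111111111111) mod 2 = 0+0+0+0+0+0+0+0+0+0+0+1+0+1+1+0+0+1+0+0+1+0+1+1+0+0 mod 2 = 1
  c[16] = d·G[:,16] = (11010101001101100100101100)·(00000000000100000000000000) mod 2 = 0+0+0+0+0+0+0+0+0+0+0+1+0+0+0+0+0+0+0+0+0+0+0+0+0+0 mod 2 = 1
  c[17] = d·G[:,17] = (11010101001101100100101100)·(00000000000010000000000000) mod 2 = 0+0+0+0+0+0+0+0+0+0+0+0+0+0+0+0+0+0+0+0+0+0+0+0+0+0 mod 2 = 0
  c[18] = d·G[:,18] = (11010101001101100100101100)·(00000000000001000000000000) mod 2 = 0+0+0+0+0+0+0+0+0+0+0+0+0+1+0+0+0+0+0+0+0+0+0+0+0+0 mod 2 = 1
  c[19] = d·G[:,19] = (11010101001101100100101100)·(00000000000000100000000000) mod 2 = 0+0+0+0+0+0+0+0+0+0+0+0+0+0+1+0+0+0+0+0+0+0+0+0+0+0 mod 2 = 1
  c[20] = d·G[:,20] = (11010101001101100100101100)·(00000000000000010000000000) mod 2 = 0+0+0+0+0+0+0+0+0+0+0+0+0+0+0+0+0+0+0+0+0+0+0+0+0+0 mod 2 = 0
  c[21] = d·G[:,21] = (11010101001101100100101100)·(00000000000000001000000000) mod 2 = 0+0+0+0+0+0+0+0+0+0+0+0+0+0+0+0+0+0+0+0+0+0+0+0+0+0 mod 2 = 0
  c[22] = d·G[:,22] = (11010101001101100100101100)·(00000000000000000100000000) mod 2 = 0+0+0+0+0+0+0+0+0+0+0+0+0+0+0+0+0+1+0+0+0+0+0+0+0+0 mod 2 = 1
  c[23] = d·G[:,23] = (11010101001101100100101100)·(00000000000000000010000000) mod 2 = 0+0+0+0+0+0+0+0+0+0+0+0+0+0+0+0+0+0+0+0+0+0+0+0+0+0 mod 2 = 0
  c[24] = d·G[:,24] = (11010101001101100100101100)·(00000000000000000001000000) mod 2 = 0+0+0+0+0+0+0+0+0+0+0+0+0+0+0+0+0+0+0+0+0+0+0+0+0+0 mod 2 = 0
  c[25] = d·G[:,25] = (11010101001101100100101100)·(00000000000000000000100000) mod 2 = 0+0+0+0+0+0+0+0+0+0+0+0+0+0+0+0+0+0+0+0+1+0+0+0+0+0 mod 2 = 1
  c[26] = d·G[:,26] = (11010101001101100100101100)·(00000000000000000000010000) mod 2 = 0+0+0+0+0+0+0+0+0+0+0+0+0+0+0+0+0+0+0+0+0+0+0+0+0+0 mod 2 = 0
  c[27] = d·G[:,27] = (11010101001101100100101100)·(00000000000000000000001000) mod 2 = 0+0+0+0+0+0+0+0+0+0+0+0+0+0+0+0+0+0+0+0+0+0+1+0+0+0 mod 2 = 1
  c[28] = d·G[:,28] = (11010101001101100100101100)·(00000000000000000000000100) mod 2 = 0+0+0+0+0+0+0+0+0+0+0+0+0+0+0+0+0+0+0+0+0+0+0+1+0+0 mod 2 = 1
  c[29] = d·G[:,29] = (11010101001101100100101100)·(00000000000000000000000010) mod 2 = 0+0+0+0+0+0+0+0+0+0+0+0+0+0+0+0+0+0+0+0+0+0+0+0+0+0 mod 2 = 0
  c[30] = d·G[:,30] = (11010101001101100100101100)·(00000000000000000000000001) mod 2 = 0+0+0+0+0+0+0+0+0+0+0+0+0+0+0+0+0+0+0+0+0+0+0+0+0+0 mod 2 = 0
Codeword = 0110101001010011101100100101100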